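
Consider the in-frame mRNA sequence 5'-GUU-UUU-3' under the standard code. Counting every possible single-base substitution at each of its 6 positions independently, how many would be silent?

Codon 1 (GUU, Val): 3 synonymous substitutions.
Codon 2 (UUU, Phe): 1 synonymous substitution.
Total: 3 + 1 = 4.

4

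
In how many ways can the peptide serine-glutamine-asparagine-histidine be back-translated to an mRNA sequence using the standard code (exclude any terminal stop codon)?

Ser: 6 codons.
Gln: 2 codons.
Asn: 2 codons.
His: 2 codons.
6 × 2 × 2 × 2 = 48.

48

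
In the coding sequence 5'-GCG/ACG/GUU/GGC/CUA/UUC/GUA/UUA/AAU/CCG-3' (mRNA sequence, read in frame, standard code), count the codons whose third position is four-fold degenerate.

7

Codon 1 GCG (Ala): third position 4-fold.
Codon 2 ACG (Thr): third position 4-fold.
Codon 3 GUU (Val): third position 4-fold.
Codon 4 GGC (Gly): third position 4-fold.
Codon 5 CUA (Leu): third position 4-fold.
Codon 6 UUC (Phe): third position 2-fold.
Codon 7 GUA (Val): third position 4-fold.
Codon 8 UUA (Leu): third position 2-fold.
Codon 9 AAU (Asn): third position 2-fold.
Codon 10 CCG (Pro): third position 4-fold.
Four-fold degenerate third positions: 7.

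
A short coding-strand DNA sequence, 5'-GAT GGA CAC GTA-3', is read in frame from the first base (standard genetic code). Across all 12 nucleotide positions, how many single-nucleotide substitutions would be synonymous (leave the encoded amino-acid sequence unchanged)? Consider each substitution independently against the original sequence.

8

Codon 1 (GAT, Asp): 1 synonymous substitution.
Codon 2 (GGA, Gly): 3 synonymous substitutions.
Codon 3 (CAC, His): 1 synonymous substitution.
Codon 4 (GTA, Val): 3 synonymous substitutions.
Total: 1 + 3 + 1 + 3 = 8.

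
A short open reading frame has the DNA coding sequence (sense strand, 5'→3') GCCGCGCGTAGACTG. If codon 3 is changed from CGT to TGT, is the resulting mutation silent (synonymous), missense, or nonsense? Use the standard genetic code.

Position 7 falls in codon 3: CGT → Arg.
After the substitution the codon is TGT → Cys.
Arg ≠ Cys, so this is a missense mutation.

missense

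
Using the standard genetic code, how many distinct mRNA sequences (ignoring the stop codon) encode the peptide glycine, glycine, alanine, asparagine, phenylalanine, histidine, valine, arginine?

Gly: 4 codons.
Gly: 4 codons.
Ala: 4 codons.
Asn: 2 codons.
Phe: 2 codons.
His: 2 codons.
Val: 4 codons.
Arg: 6 codons.
4 × 4 × 4 × 2 × 2 × 2 × 4 × 6 = 12288.

12288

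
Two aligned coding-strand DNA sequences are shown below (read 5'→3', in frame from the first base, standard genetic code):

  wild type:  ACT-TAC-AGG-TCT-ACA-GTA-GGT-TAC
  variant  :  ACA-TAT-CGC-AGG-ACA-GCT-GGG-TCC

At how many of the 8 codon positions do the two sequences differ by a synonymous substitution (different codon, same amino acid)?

4

Codon 1: ACT Thr / ACA Thr — synonymous.
Codon 2: TAC Tyr / TAT Tyr — synonymous.
Codon 3: AGG Arg / CGC Arg — synonymous.
Codon 4: TCT Ser / AGG Arg — nonsynonymous.
Codon 5: ACA Thr / ACA Thr — identical.
Codon 6: GTA Val / GCT Ala — nonsynonymous.
Codon 7: GGT Gly / GGG Gly — synonymous.
Codon 8: TAC Tyr / TCC Ser — nonsynonymous.
Synonymous differences: 4.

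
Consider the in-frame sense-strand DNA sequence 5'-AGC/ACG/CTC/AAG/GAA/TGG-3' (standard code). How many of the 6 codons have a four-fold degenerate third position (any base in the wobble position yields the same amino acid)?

Codon 1 AGC (Ser): third position 2-fold.
Codon 2 ACG (Thr): third position 4-fold.
Codon 3 CTC (Leu): third position 4-fold.
Codon 4 AAG (Lys): third position 2-fold.
Codon 5 GAA (Glu): third position 2-fold.
Codon 6 TGG (Trp): third position 1-fold.
Four-fold degenerate third positions: 2.

2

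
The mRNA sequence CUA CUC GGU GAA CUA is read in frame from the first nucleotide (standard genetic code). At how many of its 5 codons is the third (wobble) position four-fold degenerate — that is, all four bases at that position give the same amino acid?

4

Codon 1 CUA (Leu): third position 4-fold.
Codon 2 CUC (Leu): third position 4-fold.
Codon 3 GGU (Gly): third position 4-fold.
Codon 4 GAA (Glu): third position 2-fold.
Codon 5 CUA (Leu): third position 4-fold.
Four-fold degenerate third positions: 4.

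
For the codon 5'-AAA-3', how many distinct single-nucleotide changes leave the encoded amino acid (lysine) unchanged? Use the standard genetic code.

Position 1: none → 0 synonymous.
Position 2: none → 0 synonymous.
Position 3: AAG → 1 synonymous.
Total: 0 + 0 + 1 = 1.

1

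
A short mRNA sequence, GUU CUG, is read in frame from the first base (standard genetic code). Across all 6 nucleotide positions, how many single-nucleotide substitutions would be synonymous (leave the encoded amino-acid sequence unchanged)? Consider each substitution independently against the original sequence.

7

Codon 1 (GUU, Val): 3 synonymous substitutions.
Codon 2 (CUG, Leu): 4 synonymous substitutions.
Total: 3 + 4 = 7.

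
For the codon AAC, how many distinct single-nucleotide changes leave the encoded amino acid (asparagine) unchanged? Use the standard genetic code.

Position 1: none → 0 synonymous.
Position 2: none → 0 synonymous.
Position 3: AAU → 1 synonymous.
Total: 0 + 0 + 1 = 1.

1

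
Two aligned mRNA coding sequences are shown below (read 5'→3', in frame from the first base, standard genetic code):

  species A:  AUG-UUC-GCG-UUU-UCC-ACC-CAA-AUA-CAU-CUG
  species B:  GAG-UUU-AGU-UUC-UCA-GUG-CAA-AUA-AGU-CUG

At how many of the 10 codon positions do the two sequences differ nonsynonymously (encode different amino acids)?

4

Codon 1: AUG Met / GAG Glu — nonsynonymous.
Codon 2: UUC Phe / UUU Phe — synonymous.
Codon 3: GCG Ala / AGU Ser — nonsynonymous.
Codon 4: UUU Phe / UUC Phe — synonymous.
Codon 5: UCC Ser / UCA Ser — synonymous.
Codon 6: ACC Thr / GUG Val — nonsynonymous.
Codon 7: CAA Gln / CAA Gln — identical.
Codon 8: AUA Ile / AUA Ile — identical.
Codon 9: CAU His / AGU Ser — nonsynonymous.
Codon 10: CUG Leu / CUG Leu — identical.
Nonsynonymous differences: 4.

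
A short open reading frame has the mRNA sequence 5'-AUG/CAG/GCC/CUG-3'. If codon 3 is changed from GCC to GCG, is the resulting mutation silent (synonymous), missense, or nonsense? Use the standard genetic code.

silent

Position 9 falls in codon 3: GCC → Ala.
After the substitution the codon is GCG → Ala.
Both encode Ala, so the change is synonymous.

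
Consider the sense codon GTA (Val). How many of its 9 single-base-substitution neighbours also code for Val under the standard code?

3

Position 1: none → 0 synonymous.
Position 2: none → 0 synonymous.
Position 3: GTT, GTC, GTG → 3 synonymous.
Total: 0 + 0 + 3 = 3.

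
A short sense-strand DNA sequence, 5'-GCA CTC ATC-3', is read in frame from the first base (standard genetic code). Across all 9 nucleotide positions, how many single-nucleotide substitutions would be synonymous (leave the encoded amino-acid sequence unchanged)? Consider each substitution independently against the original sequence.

Codon 1 (GCA, Ala): 3 synonymous substitutions.
Codon 2 (CTC, Leu): 3 synonymous substitutions.
Codon 3 (ATC, Ile): 2 synonymous substitutions.
Total: 3 + 3 + 2 = 8.

8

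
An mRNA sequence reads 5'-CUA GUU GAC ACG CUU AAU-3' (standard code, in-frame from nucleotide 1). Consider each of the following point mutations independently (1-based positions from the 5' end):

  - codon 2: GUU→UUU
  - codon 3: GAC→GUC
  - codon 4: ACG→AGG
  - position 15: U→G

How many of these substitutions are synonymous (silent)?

Codon 2: GUU (Val) → UUU (Phe) — missense.
Codon 3: GAC (Asp) → GUC (Val) — missense.
Codon 4: ACG (Thr) → AGG (Arg) — missense.
Codon 5: CUU (Leu) → CUG (Leu) — synonymous.
Synonymous: 1 of 4.

1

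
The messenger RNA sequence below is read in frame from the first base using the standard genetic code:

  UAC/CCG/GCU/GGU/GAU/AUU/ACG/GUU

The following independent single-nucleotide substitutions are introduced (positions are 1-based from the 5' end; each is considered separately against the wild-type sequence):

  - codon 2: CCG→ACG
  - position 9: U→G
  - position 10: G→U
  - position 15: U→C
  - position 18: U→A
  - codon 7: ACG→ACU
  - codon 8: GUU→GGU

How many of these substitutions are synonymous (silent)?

4

Codon 2: CCG (Pro) → ACG (Thr) — missense.
Codon 3: GCU (Ala) → GCG (Ala) — synonymous.
Codon 4: GGU (Gly) → UGU (Cys) — missense.
Codon 5: GAU (Asp) → GAC (Asp) — synonymous.
Codon 6: AUU (Ile) → AUA (Ile) — synonymous.
Codon 7: ACG (Thr) → ACU (Thr) — synonymous.
Codon 8: GUU (Val) → GGU (Gly) — missense.
Synonymous: 4 of 7.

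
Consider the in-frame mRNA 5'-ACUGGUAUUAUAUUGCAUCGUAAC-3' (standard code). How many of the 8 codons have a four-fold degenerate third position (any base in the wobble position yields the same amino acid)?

Codon 1 ACU (Thr): third position 4-fold.
Codon 2 GGU (Gly): third position 4-fold.
Codon 3 AUU (Ile): third position 3-fold.
Codon 4 AUA (Ile): third position 3-fold.
Codon 5 UUG (Leu): third position 2-fold.
Codon 6 CAU (His): third position 2-fold.
Codon 7 CGU (Arg): third position 4-fold.
Codon 8 AAC (Asn): third position 2-fold.
Four-fold degenerate third positions: 3.

3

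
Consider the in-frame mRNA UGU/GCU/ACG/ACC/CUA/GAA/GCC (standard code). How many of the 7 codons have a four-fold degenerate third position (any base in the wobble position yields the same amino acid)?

5

Codon 1 UGU (Cys): third position 2-fold.
Codon 2 GCU (Ala): third position 4-fold.
Codon 3 ACG (Thr): third position 4-fold.
Codon 4 ACC (Thr): third position 4-fold.
Codon 5 CUA (Leu): third position 4-fold.
Codon 6 GAA (Glu): third position 2-fold.
Codon 7 GCC (Ala): third position 4-fold.
Four-fold degenerate third positions: 5.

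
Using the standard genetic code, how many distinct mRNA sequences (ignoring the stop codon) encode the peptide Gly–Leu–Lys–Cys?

96

Gly: 4 codons.
Leu: 6 codons.
Lys: 2 codons.
Cys: 2 codons.
4 × 6 × 2 × 2 = 96.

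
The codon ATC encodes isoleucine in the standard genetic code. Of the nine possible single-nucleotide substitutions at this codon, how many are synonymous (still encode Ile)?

2

Position 1: none → 0 synonymous.
Position 2: none → 0 synonymous.
Position 3: ATT, ATA → 2 synonymous.
Total: 0 + 0 + 2 = 2.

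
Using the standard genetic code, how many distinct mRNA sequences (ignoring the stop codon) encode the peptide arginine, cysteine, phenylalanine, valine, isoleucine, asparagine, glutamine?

Arg: 6 codons.
Cys: 2 codons.
Phe: 2 codons.
Val: 4 codons.
Ile: 3 codons.
Asn: 2 codons.
Gln: 2 codons.
6 × 2 × 2 × 4 × 3 × 2 × 2 = 1152.

1152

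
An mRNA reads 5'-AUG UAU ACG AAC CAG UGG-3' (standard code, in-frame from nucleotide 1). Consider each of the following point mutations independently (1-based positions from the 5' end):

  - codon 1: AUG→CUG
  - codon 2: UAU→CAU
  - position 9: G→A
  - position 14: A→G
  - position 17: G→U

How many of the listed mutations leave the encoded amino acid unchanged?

1

Codon 1: AUG (Met) → CUG (Leu) — missense.
Codon 2: UAU (Tyr) → CAU (His) — missense.
Codon 3: ACG (Thr) → ACA (Thr) — synonymous.
Codon 5: CAG (Gln) → CGG (Arg) — missense.
Codon 6: UGG (Trp) → UUG (Leu) — missense.
Synonymous: 1 of 5.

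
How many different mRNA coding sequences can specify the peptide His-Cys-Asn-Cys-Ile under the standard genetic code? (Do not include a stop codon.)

His: 2 codons.
Cys: 2 codons.
Asn: 2 codons.
Cys: 2 codons.
Ile: 3 codons.
2 × 2 × 2 × 2 × 3 = 48.

48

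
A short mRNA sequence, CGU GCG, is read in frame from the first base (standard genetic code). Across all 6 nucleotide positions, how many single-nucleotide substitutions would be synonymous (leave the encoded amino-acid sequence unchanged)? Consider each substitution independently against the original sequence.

6

Codon 1 (CGU, Arg): 3 synonymous substitutions.
Codon 2 (GCG, Ala): 3 synonymous substitutions.
Total: 3 + 3 = 6.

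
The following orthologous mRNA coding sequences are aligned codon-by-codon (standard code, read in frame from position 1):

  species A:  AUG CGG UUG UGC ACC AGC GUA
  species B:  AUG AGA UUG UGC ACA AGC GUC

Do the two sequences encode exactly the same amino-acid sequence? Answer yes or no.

yes

Codon 1: AUG Met / AUG Met — identical.
Codon 2: CGG Arg / AGA Arg — synonymous.
Codon 3: UUG Leu / UUG Leu — identical.
Codon 4: UGC Cys / UGC Cys — identical.
Codon 5: ACC Thr / ACA Thr — synonymous.
Codon 6: AGC Ser / AGC Ser — identical.
Codon 7: GUA Val / GUC Val — synonymous.
Nonsynonymous differences: 0 → same protein.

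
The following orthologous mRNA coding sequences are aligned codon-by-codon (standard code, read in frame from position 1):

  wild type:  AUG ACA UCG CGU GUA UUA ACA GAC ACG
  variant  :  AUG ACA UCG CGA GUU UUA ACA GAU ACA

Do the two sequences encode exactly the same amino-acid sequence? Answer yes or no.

yes

Codon 1: AUG Met / AUG Met — identical.
Codon 2: ACA Thr / ACA Thr — identical.
Codon 3: UCG Ser / UCG Ser — identical.
Codon 4: CGU Arg / CGA Arg — synonymous.
Codon 5: GUA Val / GUU Val — synonymous.
Codon 6: UUA Leu / UUA Leu — identical.
Codon 7: ACA Thr / ACA Thr — identical.
Codon 8: GAC Asp / GAU Asp — synonymous.
Codon 9: ACG Thr / ACA Thr — synonymous.
Nonsynonymous differences: 0 → same protein.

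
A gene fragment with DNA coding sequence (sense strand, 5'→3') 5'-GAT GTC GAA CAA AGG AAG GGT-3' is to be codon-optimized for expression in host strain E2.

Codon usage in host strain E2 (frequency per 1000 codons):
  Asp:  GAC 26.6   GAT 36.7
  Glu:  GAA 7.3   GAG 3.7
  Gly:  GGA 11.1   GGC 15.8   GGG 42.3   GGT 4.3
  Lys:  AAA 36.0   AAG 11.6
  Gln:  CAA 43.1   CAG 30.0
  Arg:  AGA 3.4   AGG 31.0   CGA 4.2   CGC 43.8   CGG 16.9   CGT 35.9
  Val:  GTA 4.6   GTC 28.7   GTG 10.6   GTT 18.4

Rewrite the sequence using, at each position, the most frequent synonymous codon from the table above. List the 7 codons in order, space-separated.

Codon 1 (Asp): best is GAT at 36.7.
Codon 2 (Val): best is GTC at 28.7.
Codon 3 (Glu): best is GAA at 7.3.
Codon 4 (Gln): best is CAA at 43.1.
Codon 5 (Arg): best is CGC at 43.8.
Codon 6 (Lys): best is AAA at 36.0.
Codon 7 (Gly): best is GGG at 42.3.

GAT GTC GAA CAA CGC AAA GGG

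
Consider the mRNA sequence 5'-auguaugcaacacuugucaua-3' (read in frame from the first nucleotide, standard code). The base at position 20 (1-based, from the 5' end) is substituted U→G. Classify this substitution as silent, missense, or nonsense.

Position 20 falls in codon 7: AUA → Ile.
After the substitution the codon is AGA → Arg.
Ile ≠ Arg, so this is a missense mutation.

missense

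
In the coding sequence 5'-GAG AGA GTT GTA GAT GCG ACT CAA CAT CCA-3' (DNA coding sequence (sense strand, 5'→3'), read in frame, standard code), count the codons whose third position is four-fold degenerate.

5

Codon 1 GAG (Glu): third position 2-fold.
Codon 2 AGA (Arg): third position 2-fold.
Codon 3 GTT (Val): third position 4-fold.
Codon 4 GTA (Val): third position 4-fold.
Codon 5 GAT (Asp): third position 2-fold.
Codon 6 GCG (Ala): third position 4-fold.
Codon 7 ACT (Thr): third position 4-fold.
Codon 8 CAA (Gln): third position 2-fold.
Codon 9 CAT (His): third position 2-fold.
Codon 10 CCA (Pro): third position 4-fold.
Four-fold degenerate third positions: 5.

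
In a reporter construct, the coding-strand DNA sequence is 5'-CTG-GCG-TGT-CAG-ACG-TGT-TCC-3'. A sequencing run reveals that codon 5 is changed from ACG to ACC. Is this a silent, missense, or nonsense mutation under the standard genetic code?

Position 15 falls in codon 5: ACG → Thr.
After the substitution the codon is ACC → Thr.
Both encode Thr, so the change is synonymous.

silent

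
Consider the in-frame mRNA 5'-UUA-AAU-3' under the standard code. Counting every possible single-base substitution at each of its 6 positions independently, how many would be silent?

Codon 1 (UUA, Leu): 2 synonymous substitutions.
Codon 2 (AAU, Asn): 1 synonymous substitution.
Total: 2 + 1 = 3.

3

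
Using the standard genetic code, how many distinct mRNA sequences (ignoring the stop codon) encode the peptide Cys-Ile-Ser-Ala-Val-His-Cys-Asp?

4608

Cys: 2 codons.
Ile: 3 codons.
Ser: 6 codons.
Ala: 4 codons.
Val: 4 codons.
His: 2 codons.
Cys: 2 codons.
Asp: 2 codons.
2 × 3 × 6 × 4 × 4 × 2 × 2 × 2 = 4608.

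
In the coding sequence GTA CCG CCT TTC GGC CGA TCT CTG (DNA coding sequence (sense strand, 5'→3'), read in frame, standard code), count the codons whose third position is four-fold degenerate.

7

Codon 1 GTA (Val): third position 4-fold.
Codon 2 CCG (Pro): third position 4-fold.
Codon 3 CCT (Pro): third position 4-fold.
Codon 4 TTC (Phe): third position 2-fold.
Codon 5 GGC (Gly): third position 4-fold.
Codon 6 CGA (Arg): third position 4-fold.
Codon 7 TCT (Ser): third position 4-fold.
Codon 8 CTG (Leu): third position 4-fold.
Four-fold degenerate third positions: 7.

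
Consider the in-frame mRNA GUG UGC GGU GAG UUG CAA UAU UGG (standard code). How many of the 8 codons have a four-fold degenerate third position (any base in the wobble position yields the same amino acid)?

Codon 1 GUG (Val): third position 4-fold.
Codon 2 UGC (Cys): third position 2-fold.
Codon 3 GGU (Gly): third position 4-fold.
Codon 4 GAG (Glu): third position 2-fold.
Codon 5 UUG (Leu): third position 2-fold.
Codon 6 CAA (Gln): third position 2-fold.
Codon 7 UAU (Tyr): third position 2-fold.
Codon 8 UGG (Trp): third position 1-fold.
Four-fold degenerate third positions: 2.

2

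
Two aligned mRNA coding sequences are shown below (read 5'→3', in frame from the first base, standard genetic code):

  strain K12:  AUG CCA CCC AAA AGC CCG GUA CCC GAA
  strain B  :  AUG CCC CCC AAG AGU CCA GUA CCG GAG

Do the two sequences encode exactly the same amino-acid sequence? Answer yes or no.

yes

Codon 1: AUG Met / AUG Met — identical.
Codon 2: CCA Pro / CCC Pro — synonymous.
Codon 3: CCC Pro / CCC Pro — identical.
Codon 4: AAA Lys / AAG Lys — synonymous.
Codon 5: AGC Ser / AGU Ser — synonymous.
Codon 6: CCG Pro / CCA Pro — synonymous.
Codon 7: GUA Val / GUA Val — identical.
Codon 8: CCC Pro / CCG Pro — synonymous.
Codon 9: GAA Glu / GAG Glu — synonymous.
Nonsynonymous differences: 0 → same protein.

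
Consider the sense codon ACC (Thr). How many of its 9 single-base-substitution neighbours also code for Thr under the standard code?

Position 1: none → 0 synonymous.
Position 2: none → 0 synonymous.
Position 3: ACT, ACA, ACG → 3 synonymous.
Total: 0 + 0 + 3 = 3.

3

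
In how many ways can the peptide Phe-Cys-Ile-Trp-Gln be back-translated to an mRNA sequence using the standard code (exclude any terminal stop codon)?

24

Phe: 2 codons.
Cys: 2 codons.
Ile: 3 codons.
Trp: 1 codon.
Gln: 2 codons.
2 × 2 × 3 × 1 × 2 = 24.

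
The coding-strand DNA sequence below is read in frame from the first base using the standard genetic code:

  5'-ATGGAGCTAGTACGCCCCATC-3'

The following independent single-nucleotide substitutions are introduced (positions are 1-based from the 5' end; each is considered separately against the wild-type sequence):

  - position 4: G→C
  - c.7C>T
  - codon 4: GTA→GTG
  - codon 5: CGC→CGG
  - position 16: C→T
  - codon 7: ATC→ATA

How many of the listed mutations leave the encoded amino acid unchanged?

Codon 2: GAG (Glu) → CAG (Gln) — missense.
Codon 3: CTA (Leu) → TTA (Leu) — synonymous.
Codon 4: GTA (Val) → GTG (Val) — synonymous.
Codon 5: CGC (Arg) → CGG (Arg) — synonymous.
Codon 6: CCC (Pro) → TCC (Ser) — missense.
Codon 7: ATC (Ile) → ATA (Ile) — synonymous.
Synonymous: 4 of 6.

4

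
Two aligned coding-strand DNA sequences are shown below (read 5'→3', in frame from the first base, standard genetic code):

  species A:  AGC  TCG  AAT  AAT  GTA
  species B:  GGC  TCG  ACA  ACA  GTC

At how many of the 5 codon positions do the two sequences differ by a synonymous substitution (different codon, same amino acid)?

Codon 1: AGC Ser / GGC Gly — nonsynonymous.
Codon 2: TCG Ser / TCG Ser — identical.
Codon 3: AAT Asn / ACA Thr — nonsynonymous.
Codon 4: AAT Asn / ACA Thr — nonsynonymous.
Codon 5: GTA Val / GTC Val — synonymous.
Synonymous differences: 1.

1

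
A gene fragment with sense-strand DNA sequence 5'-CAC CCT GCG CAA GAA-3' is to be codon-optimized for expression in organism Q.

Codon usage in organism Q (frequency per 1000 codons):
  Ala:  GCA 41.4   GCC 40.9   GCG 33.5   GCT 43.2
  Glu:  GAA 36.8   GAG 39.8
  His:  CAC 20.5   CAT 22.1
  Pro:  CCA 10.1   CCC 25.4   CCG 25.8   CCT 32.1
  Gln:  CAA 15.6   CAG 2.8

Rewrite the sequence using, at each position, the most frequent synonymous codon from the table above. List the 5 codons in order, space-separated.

CAT CCT GCT CAA GAG

Codon 1 (His): best is CAT at 22.1.
Codon 2 (Pro): best is CCT at 32.1.
Codon 3 (Ala): best is GCT at 43.2.
Codon 4 (Gln): best is CAA at 15.6.
Codon 5 (Glu): best is GAG at 39.8.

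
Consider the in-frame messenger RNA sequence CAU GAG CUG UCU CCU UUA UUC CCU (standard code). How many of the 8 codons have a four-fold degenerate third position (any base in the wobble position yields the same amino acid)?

Codon 1 CAU (His): third position 2-fold.
Codon 2 GAG (Glu): third position 2-fold.
Codon 3 CUG (Leu): third position 4-fold.
Codon 4 UCU (Ser): third position 4-fold.
Codon 5 CCU (Pro): third position 4-fold.
Codon 6 UUA (Leu): third position 2-fold.
Codon 7 UUC (Phe): third position 2-fold.
Codon 8 CCU (Pro): third position 4-fold.
Four-fold degenerate third positions: 4.

4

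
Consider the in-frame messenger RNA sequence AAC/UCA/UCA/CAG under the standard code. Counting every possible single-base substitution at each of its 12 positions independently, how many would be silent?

Codon 1 (AAC, Asn): 1 synonymous substitution.
Codon 2 (UCA, Ser): 3 synonymous substitutions.
Codon 3 (UCA, Ser): 3 synonymous substitutions.
Codon 4 (CAG, Gln): 1 synonymous substitution.
Total: 1 + 3 + 3 + 1 = 8.

8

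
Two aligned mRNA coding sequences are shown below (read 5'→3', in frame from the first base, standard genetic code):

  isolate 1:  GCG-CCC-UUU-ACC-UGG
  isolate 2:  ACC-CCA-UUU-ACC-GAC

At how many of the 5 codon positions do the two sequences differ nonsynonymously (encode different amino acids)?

Codon 1: GCG Ala / ACC Thr — nonsynonymous.
Codon 2: CCC Pro / CCA Pro — synonymous.
Codon 3: UUU Phe / UUU Phe — identical.
Codon 4: ACC Thr / ACC Thr — identical.
Codon 5: UGG Trp / GAC Asp — nonsynonymous.
Nonsynonymous differences: 2.

2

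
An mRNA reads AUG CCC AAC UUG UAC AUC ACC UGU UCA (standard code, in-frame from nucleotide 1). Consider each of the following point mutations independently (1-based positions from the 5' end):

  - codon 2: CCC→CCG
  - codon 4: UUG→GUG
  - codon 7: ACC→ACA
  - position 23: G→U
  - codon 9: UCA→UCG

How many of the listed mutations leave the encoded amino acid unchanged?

Codon 2: CCC (Pro) → CCG (Pro) — synonymous.
Codon 4: UUG (Leu) → GUG (Val) — missense.
Codon 7: ACC (Thr) → ACA (Thr) — synonymous.
Codon 8: UGU (Cys) → UUU (Phe) — missense.
Codon 9: UCA (Ser) → UCG (Ser) — synonymous.
Synonymous: 3 of 5.

3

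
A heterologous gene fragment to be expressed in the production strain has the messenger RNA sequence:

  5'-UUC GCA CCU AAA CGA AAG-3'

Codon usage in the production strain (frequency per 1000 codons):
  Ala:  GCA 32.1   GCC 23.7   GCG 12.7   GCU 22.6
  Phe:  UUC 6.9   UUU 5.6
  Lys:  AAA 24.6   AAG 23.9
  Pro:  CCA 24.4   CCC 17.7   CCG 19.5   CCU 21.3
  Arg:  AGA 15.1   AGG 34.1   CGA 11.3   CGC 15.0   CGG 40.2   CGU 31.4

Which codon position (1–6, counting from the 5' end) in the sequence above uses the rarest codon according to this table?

1

Codon 1 UUC (Phe): 6.9 per 1000.
Codon 2 GCA (Ala): 32.1 per 1000.
Codon 3 CCU (Pro): 21.3 per 1000.
Codon 4 AAA (Lys): 24.6 per 1000.
Codon 5 CGA (Arg): 11.3 per 1000.
Codon 6 AAG (Lys): 23.9 per 1000.
Lowest frequency is 6.9 at codon 1.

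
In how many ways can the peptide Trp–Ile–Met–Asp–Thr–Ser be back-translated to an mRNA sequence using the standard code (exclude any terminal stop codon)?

Trp: 1 codon.
Ile: 3 codons.
Met: 1 codon.
Asp: 2 codons.
Thr: 4 codons.
Ser: 6 codons.
1 × 3 × 1 × 2 × 4 × 6 = 144.

144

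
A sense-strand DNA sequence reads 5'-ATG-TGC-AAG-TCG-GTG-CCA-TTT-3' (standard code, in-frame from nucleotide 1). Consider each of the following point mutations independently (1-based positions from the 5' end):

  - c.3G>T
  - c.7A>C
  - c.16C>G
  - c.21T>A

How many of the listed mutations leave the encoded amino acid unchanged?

Codon 1: ATG (Met) → ATT (Ile) — missense.
Codon 3: AAG (Lys) → CAG (Gln) — missense.
Codon 6: CCA (Pro) → GCA (Ala) — missense.
Codon 7: TTT (Phe) → TTA (Leu) — missense.
Synonymous: 0 of 4.

0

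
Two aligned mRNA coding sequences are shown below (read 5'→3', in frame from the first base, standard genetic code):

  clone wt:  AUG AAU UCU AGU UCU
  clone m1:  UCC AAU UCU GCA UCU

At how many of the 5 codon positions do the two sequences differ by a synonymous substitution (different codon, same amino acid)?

Codon 1: AUG Met / UCC Ser — nonsynonymous.
Codon 2: AAU Asn / AAU Asn — identical.
Codon 3: UCU Ser / UCU Ser — identical.
Codon 4: AGU Ser / GCA Ala — nonsynonymous.
Codon 5: UCU Ser / UCU Ser — identical.
Synonymous differences: 0.

0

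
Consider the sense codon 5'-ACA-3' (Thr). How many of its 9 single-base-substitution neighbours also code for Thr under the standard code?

Position 1: none → 0 synonymous.
Position 2: none → 0 synonymous.
Position 3: ACU, ACC, ACG → 3 synonymous.
Total: 0 + 0 + 3 = 3.

3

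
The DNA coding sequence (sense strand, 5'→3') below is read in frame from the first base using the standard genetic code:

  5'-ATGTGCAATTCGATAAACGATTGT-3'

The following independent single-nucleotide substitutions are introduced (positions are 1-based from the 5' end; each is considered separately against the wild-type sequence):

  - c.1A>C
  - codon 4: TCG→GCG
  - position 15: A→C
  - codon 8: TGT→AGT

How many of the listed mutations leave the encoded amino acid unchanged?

Codon 1: ATG (Met) → CTG (Leu) — missense.
Codon 4: TCG (Ser) → GCG (Ala) — missense.
Codon 5: ATA (Ile) → ATC (Ile) — synonymous.
Codon 8: TGT (Cys) → AGT (Ser) — missense.
Synonymous: 1 of 4.

1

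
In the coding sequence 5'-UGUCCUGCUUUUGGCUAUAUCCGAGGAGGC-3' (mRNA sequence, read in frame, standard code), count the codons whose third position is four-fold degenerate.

6

Codon 1 UGU (Cys): third position 2-fold.
Codon 2 CCU (Pro): third position 4-fold.
Codon 3 GCU (Ala): third position 4-fold.
Codon 4 UUU (Phe): third position 2-fold.
Codon 5 GGC (Gly): third position 4-fold.
Codon 6 UAU (Tyr): third position 2-fold.
Codon 7 AUC (Ile): third position 3-fold.
Codon 8 CGA (Arg): third position 4-fold.
Codon 9 GGA (Gly): third position 4-fold.
Codon 10 GGC (Gly): third position 4-fold.
Four-fold degenerate third positions: 6.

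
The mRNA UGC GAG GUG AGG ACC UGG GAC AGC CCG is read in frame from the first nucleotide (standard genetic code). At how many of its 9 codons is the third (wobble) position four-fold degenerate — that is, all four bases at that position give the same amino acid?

3

Codon 1 UGC (Cys): third position 2-fold.
Codon 2 GAG (Glu): third position 2-fold.
Codon 3 GUG (Val): third position 4-fold.
Codon 4 AGG (Arg): third position 2-fold.
Codon 5 ACC (Thr): third position 4-fold.
Codon 6 UGG (Trp): third position 1-fold.
Codon 7 GAC (Asp): third position 2-fold.
Codon 8 AGC (Ser): third position 2-fold.
Codon 9 CCG (Pro): third position 4-fold.
Four-fold degenerate third positions: 3.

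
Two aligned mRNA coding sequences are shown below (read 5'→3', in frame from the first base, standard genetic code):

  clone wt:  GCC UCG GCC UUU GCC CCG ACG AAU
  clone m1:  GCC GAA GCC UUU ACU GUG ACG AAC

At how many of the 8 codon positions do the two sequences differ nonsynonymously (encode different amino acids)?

Codon 1: GCC Ala / GCC Ala — identical.
Codon 2: UCG Ser / GAA Glu — nonsynonymous.
Codon 3: GCC Ala / GCC Ala — identical.
Codon 4: UUU Phe / UUU Phe — identical.
Codon 5: GCC Ala / ACU Thr — nonsynonymous.
Codon 6: CCG Pro / GUG Val — nonsynonymous.
Codon 7: ACG Thr / ACG Thr — identical.
Codon 8: AAU Asn / AAC Asn — synonymous.
Nonsynonymous differences: 3.

3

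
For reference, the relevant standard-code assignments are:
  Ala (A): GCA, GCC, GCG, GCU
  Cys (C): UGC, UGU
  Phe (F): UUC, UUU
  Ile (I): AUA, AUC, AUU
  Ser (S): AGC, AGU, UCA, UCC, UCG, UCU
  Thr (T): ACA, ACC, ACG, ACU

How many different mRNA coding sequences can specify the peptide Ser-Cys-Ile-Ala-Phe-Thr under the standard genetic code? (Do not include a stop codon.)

Ser: 6 codons.
Cys: 2 codons.
Ile: 3 codons.
Ala: 4 codons.
Phe: 2 codons.
Thr: 4 codons.
6 × 2 × 3 × 4 × 2 × 4 = 1152.

1152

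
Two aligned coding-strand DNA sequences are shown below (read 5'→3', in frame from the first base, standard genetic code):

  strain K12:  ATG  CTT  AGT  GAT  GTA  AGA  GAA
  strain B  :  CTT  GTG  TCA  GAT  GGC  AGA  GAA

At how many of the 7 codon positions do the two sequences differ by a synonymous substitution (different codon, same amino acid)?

1

Codon 1: ATG Met / CTT Leu — nonsynonymous.
Codon 2: CTT Leu / GTG Val — nonsynonymous.
Codon 3: AGT Ser / TCA Ser — synonymous.
Codon 4: GAT Asp / GAT Asp — identical.
Codon 5: GTA Val / GGC Gly — nonsynonymous.
Codon 6: AGA Arg / AGA Arg — identical.
Codon 7: GAA Glu / GAA Glu — identical.
Synonymous differences: 1.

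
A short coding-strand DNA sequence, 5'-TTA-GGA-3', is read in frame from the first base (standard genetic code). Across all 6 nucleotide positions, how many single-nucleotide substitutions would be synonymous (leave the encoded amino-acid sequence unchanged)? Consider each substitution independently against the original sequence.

5

Codon 1 (TTA, Leu): 2 synonymous substitutions.
Codon 2 (GGA, Gly): 3 synonymous substitutions.
Total: 2 + 3 = 5.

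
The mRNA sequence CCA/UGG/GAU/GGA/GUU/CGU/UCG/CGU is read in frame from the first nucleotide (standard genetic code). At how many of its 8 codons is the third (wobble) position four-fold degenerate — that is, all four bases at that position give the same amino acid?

Codon 1 CCA (Pro): third position 4-fold.
Codon 2 UGG (Trp): third position 1-fold.
Codon 3 GAU (Asp): third position 2-fold.
Codon 4 GGA (Gly): third position 4-fold.
Codon 5 GUU (Val): third position 4-fold.
Codon 6 CGU (Arg): third position 4-fold.
Codon 7 UCG (Ser): third position 4-fold.
Codon 8 CGU (Arg): third position 4-fold.
Four-fold degenerate third positions: 6.

6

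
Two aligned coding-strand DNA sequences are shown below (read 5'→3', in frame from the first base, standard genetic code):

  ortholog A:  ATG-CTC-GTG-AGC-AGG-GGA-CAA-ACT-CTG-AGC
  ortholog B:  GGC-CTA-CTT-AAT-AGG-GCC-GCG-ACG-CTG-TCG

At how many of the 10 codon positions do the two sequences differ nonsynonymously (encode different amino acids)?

Codon 1: ATG Met / GGC Gly — nonsynonymous.
Codon 2: CTC Leu / CTA Leu — synonymous.
Codon 3: GTG Val / CTT Leu — nonsynonymous.
Codon 4: AGC Ser / AAT Asn — nonsynonymous.
Codon 5: AGG Arg / AGG Arg — identical.
Codon 6: GGA Gly / GCC Ala — nonsynonymous.
Codon 7: CAA Gln / GCG Ala — nonsynonymous.
Codon 8: ACT Thr / ACG Thr — synonymous.
Codon 9: CTG Leu / CTG Leu — identical.
Codon 10: AGC Ser / TCG Ser — synonymous.
Nonsynonymous differences: 5.

5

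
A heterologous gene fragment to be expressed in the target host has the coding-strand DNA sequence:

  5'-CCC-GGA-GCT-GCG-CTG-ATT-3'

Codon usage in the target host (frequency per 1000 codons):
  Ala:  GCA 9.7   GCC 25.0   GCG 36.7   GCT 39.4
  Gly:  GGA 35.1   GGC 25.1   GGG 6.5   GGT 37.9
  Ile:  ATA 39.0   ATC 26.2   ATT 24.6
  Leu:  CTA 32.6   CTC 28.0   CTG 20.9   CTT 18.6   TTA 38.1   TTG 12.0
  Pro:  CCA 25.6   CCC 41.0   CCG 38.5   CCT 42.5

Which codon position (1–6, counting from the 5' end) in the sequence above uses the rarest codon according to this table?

5

Codon 1 CCC (Pro): 41.0 per 1000.
Codon 2 GGA (Gly): 35.1 per 1000.
Codon 3 GCT (Ala): 39.4 per 1000.
Codon 4 GCG (Ala): 36.7 per 1000.
Codon 5 CTG (Leu): 20.9 per 1000.
Codon 6 ATT (Ile): 24.6 per 1000.
Lowest frequency is 20.9 at codon 5.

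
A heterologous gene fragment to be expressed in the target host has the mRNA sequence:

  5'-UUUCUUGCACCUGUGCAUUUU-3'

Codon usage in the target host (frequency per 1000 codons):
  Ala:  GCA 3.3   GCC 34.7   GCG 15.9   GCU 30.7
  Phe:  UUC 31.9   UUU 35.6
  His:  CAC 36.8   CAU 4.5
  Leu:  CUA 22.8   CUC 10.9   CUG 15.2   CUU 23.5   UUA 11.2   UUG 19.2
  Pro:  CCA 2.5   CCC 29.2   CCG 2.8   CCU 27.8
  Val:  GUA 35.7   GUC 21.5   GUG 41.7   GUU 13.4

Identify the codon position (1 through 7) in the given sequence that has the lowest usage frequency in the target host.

Codon 1 UUU (Phe): 35.6 per 1000.
Codon 2 CUU (Leu): 23.5 per 1000.
Codon 3 GCA (Ala): 3.3 per 1000.
Codon 4 CCU (Pro): 27.8 per 1000.
Codon 5 GUG (Val): 41.7 per 1000.
Codon 6 CAU (His): 4.5 per 1000.
Codon 7 UUU (Phe): 35.6 per 1000.
Lowest frequency is 3.3 at codon 3.

3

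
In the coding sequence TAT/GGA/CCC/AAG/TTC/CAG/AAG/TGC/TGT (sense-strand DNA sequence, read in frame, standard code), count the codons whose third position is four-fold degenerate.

2

Codon 1 TAT (Tyr): third position 2-fold.
Codon 2 GGA (Gly): third position 4-fold.
Codon 3 CCC (Pro): third position 4-fold.
Codon 4 AAG (Lys): third position 2-fold.
Codon 5 TTC (Phe): third position 2-fold.
Codon 6 CAG (Gln): third position 2-fold.
Codon 7 AAG (Lys): third position 2-fold.
Codon 8 TGC (Cys): third position 2-fold.
Codon 9 TGT (Cys): third position 2-fold.
Four-fold degenerate third positions: 2.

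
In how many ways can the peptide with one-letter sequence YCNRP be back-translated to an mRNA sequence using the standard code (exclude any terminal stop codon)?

Tyr: 2 codons.
Cys: 2 codons.
Asn: 2 codons.
Arg: 6 codons.
Pro: 4 codons.
2 × 2 × 2 × 6 × 4 = 192.

192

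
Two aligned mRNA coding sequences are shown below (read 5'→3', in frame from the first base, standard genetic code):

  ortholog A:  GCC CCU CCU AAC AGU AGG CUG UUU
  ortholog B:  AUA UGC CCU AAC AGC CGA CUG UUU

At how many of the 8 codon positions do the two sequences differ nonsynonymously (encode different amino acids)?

2

Codon 1: GCC Ala / AUA Ile — nonsynonymous.
Codon 2: CCU Pro / UGC Cys — nonsynonymous.
Codon 3: CCU Pro / CCU Pro — identical.
Codon 4: AAC Asn / AAC Asn — identical.
Codon 5: AGU Ser / AGC Ser — synonymous.
Codon 6: AGG Arg / CGA Arg — synonymous.
Codon 7: CUG Leu / CUG Leu — identical.
Codon 8: UUU Phe / UUU Phe — identical.
Nonsynonymous differences: 2.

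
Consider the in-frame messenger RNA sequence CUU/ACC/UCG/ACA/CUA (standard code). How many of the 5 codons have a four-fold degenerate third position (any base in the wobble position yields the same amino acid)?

Codon 1 CUU (Leu): third position 4-fold.
Codon 2 ACC (Thr): third position 4-fold.
Codon 3 UCG (Ser): third position 4-fold.
Codon 4 ACA (Thr): third position 4-fold.
Codon 5 CUA (Leu): third position 4-fold.
Four-fold degenerate third positions: 5.

5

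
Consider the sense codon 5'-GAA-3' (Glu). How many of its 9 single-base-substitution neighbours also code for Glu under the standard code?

Position 1: none → 0 synonymous.
Position 2: none → 0 synonymous.
Position 3: GAG → 1 synonymous.
Total: 0 + 0 + 1 = 1.

1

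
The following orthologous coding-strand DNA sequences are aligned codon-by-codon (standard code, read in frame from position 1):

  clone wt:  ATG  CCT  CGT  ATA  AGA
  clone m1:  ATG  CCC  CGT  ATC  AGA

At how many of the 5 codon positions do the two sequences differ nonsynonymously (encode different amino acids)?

Codon 1: ATG Met / ATG Met — identical.
Codon 2: CCT Pro / CCC Pro — synonymous.
Codon 3: CGT Arg / CGT Arg — identical.
Codon 4: ATA Ile / ATC Ile — synonymous.
Codon 5: AGA Arg / AGA Arg — identical.
Nonsynonymous differences: 0.

0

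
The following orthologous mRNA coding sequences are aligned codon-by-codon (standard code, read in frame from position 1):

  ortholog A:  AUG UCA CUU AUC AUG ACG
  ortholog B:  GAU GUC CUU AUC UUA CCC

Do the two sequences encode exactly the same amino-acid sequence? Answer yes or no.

Codon 1: AUG Met / GAU Asp — nonsynonymous.
Codon 2: UCA Ser / GUC Val — nonsynonymous.
Codon 3: CUU Leu / CUU Leu — identical.
Codon 4: AUC Ile / AUC Ile — identical.
Codon 5: AUG Met / UUA Leu — nonsynonymous.
Codon 6: ACG Thr / CCC Pro — nonsynonymous.
Nonsynonymous differences: 4 → different protein.

no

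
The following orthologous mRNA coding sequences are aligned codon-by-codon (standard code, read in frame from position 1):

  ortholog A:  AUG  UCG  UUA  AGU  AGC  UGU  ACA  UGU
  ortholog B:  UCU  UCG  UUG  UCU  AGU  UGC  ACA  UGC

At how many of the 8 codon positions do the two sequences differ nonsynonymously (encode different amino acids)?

1

Codon 1: AUG Met / UCU Ser — nonsynonymous.
Codon 2: UCG Ser / UCG Ser — identical.
Codon 3: UUA Leu / UUG Leu — synonymous.
Codon 4: AGU Ser / UCU Ser — synonymous.
Codon 5: AGC Ser / AGU Ser — synonymous.
Codon 6: UGU Cys / UGC Cys — synonymous.
Codon 7: ACA Thr / ACA Thr — identical.
Codon 8: UGU Cys / UGC Cys — synonymous.
Nonsynonymous differences: 1.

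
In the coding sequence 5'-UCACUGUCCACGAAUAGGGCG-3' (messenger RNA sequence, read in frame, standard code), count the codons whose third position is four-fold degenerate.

Codon 1 UCA (Ser): third position 4-fold.
Codon 2 CUG (Leu): third position 4-fold.
Codon 3 UCC (Ser): third position 4-fold.
Codon 4 ACG (Thr): third position 4-fold.
Codon 5 AAU (Asn): third position 2-fold.
Codon 6 AGG (Arg): third position 2-fold.
Codon 7 GCG (Ala): third position 4-fold.
Four-fold degenerate third positions: 5.

5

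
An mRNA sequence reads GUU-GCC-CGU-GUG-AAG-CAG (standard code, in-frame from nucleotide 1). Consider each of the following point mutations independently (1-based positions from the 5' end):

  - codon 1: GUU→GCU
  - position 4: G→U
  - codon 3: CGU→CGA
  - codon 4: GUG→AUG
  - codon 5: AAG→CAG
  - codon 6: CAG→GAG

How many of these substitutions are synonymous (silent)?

Codon 1: GUU (Val) → GCU (Ala) — missense.
Codon 2: GCC (Ala) → UCC (Ser) — missense.
Codon 3: CGU (Arg) → CGA (Arg) — synonymous.
Codon 4: GUG (Val) → AUG (Met) — missense.
Codon 5: AAG (Lys) → CAG (Gln) — missense.
Codon 6: CAG (Gln) → GAG (Glu) — missense.
Synonymous: 1 of 6.

1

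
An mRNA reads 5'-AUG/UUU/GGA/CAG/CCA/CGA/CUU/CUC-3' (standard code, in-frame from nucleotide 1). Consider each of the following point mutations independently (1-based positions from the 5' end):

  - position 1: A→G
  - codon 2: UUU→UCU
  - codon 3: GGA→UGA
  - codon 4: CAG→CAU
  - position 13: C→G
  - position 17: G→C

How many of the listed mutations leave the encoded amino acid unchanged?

0

Codon 1: AUG (Met) → GUG (Val) — missense.
Codon 2: UUU (Phe) → UCU (Ser) — missense.
Codon 3: GGA (Gly) → UGA (Stop) — nonsense.
Codon 4: CAG (Gln) → CAU (His) — missense.
Codon 5: CCA (Pro) → GCA (Ala) — missense.
Codon 6: CGA (Arg) → CCA (Pro) — missense.
Synonymous: 0 of 6.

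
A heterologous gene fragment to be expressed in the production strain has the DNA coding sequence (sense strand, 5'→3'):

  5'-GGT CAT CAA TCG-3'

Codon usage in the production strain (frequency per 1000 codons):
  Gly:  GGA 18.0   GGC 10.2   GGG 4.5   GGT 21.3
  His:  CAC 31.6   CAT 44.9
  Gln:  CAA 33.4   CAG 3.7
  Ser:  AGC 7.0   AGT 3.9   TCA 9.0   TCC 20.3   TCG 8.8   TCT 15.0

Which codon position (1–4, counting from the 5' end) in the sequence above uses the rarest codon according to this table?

4

Codon 1 GGT (Gly): 21.3 per 1000.
Codon 2 CAT (His): 44.9 per 1000.
Codon 3 CAA (Gln): 33.4 per 1000.
Codon 4 TCG (Ser): 8.8 per 1000.
Lowest frequency is 8.8 at codon 4.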